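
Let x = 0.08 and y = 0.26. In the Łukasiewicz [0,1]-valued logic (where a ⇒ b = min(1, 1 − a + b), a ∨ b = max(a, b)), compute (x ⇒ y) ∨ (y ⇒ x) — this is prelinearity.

x ⇒ y = min(1, 1 − 0.08 + 0.26) = min(1, 1.18) = 1.00
y ⇒ x = min(1, 1 − 0.26 + 0.08) = min(1, 0.82) = 0.82
(x ⇒ y) ∨ (y ⇒ x) = max(1.00, 0.82) = 1.00
(As expected: a Ł∞-tautology — holds in every MV-chain.)

1.00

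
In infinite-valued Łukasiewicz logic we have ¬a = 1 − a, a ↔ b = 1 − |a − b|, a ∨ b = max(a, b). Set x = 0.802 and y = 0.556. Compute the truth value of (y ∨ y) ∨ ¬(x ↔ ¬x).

y ∨ y = max(0.556, 0.556) = 0.556
¬x = 1 − 0.802 = 0.198
x ↔ ¬x = 1 − |0.802 − 0.198| = 1 − 0.604 = 0.396
¬(x ↔ ¬x) = 1 − 0.396 = 0.604
(y ∨ y) ∨ ¬(x ↔ ¬x) = max(0.556, 0.604) = 0.604

0.604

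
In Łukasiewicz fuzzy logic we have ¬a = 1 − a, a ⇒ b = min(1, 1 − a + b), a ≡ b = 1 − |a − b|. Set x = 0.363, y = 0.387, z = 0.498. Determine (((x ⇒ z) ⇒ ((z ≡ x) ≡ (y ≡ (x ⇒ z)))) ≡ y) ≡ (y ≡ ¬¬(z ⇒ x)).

x ⇒ z = min(1, 1 − 0.363 + 0.498) = min(1, 1.135) = 1.000
z ≡ x = 1 − |0.498 − 0.363| = 1 − 0.135 = 0.865
y ≡ (x ⇒ z) = 1 − |0.387 − 1.000| = 1 − 0.613 = 0.387
(z ≡ x) ≡ (y ≡ (x ⇒ z)) = 1 − |0.865 − 0.387| = 1 − 0.478 = 0.522
(x ⇒ z) ⇒ ((z ≡ x) ≡ (y ≡ (x ⇒ z))) = min(1, 1 − 1.000 + 0.522) = min(1, 0.522) = 0.522
((x ⇒ z) ⇒ ((z ≡ x) ≡ (y ≡ (x ⇒ z)))) ≡ y = 1 − |0.522 − 0.387| = 1 − 0.135 = 0.865
z ⇒ x = min(1, 1 − 0.498 + 0.363) = min(1, 0.865) = 0.865
¬(z ⇒ x) = 1 − 0.865 = 0.135
¬¬(z ⇒ x) = 1 − 0.135 = 0.865
y ≡ ¬¬(z ⇒ x) = 1 − |0.387 − 0.865| = 1 − 0.478 = 0.522
(((x ⇒ z) ⇒ ((z ≡ x) ≡ (y ≡ (x ⇒ z)))) ≡ y) ≡ (y ≡ ¬¬(z ⇒ x)) = 1 − |0.865 − 0.522| = 1 − 0.343 = 0.657

0.657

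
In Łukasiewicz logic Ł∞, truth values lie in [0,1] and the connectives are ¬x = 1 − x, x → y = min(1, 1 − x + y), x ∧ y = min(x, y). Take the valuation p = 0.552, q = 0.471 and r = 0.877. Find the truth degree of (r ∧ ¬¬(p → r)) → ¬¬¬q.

p → r = min(1, 1 − 0.552 + 0.877) = min(1, 1.325) = 1.000
¬(p → r) = 1 − 1.000 = 0.000
¬¬(p → r) = 1 − 0.000 = 1.000
r ∧ ¬¬(p → r) = min(0.877, 1.000) = 0.877
¬q = 1 − 0.471 = 0.529
¬¬q = 1 − 0.529 = 0.471
¬¬¬q = 1 − 0.471 = 0.529
(r ∧ ¬¬(p → r)) → ¬¬¬q = min(1, 1 − 0.877 + 0.529) = min(1, 0.652) = 0.652

0.652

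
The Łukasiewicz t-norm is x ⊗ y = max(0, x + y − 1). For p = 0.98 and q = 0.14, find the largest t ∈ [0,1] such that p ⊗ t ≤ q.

0.16

The residuum of the Łukasiewicz t-norm gives the supremum: min(1, 1 − 0.98 + 0.14).
1 − 0.98 + 0.14 = 0.16, so t = min(1, 0.16) = 0.16.
Check: 0.98 ⊗ 0.16 = max(0, 0.14) = 0.14 ≤ 0.14.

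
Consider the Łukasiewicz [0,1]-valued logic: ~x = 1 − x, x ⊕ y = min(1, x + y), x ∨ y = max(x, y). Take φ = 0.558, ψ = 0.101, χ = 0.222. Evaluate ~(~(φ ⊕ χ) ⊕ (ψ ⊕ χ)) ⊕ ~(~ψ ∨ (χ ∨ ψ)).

φ ⊕ χ = min(1, 0.558 + 0.222) = min(1, 0.780) = 0.780
~(φ ⊕ χ) = 1 − 0.780 = 0.220
ψ ⊕ χ = min(1, 0.101 + 0.222) = min(1, 0.323) = 0.323
~(φ ⊕ χ) ⊕ (ψ ⊕ χ) = min(1, 0.220 + 0.323) = min(1, 0.543) = 0.543
~(~(φ ⊕ χ) ⊕ (ψ ⊕ χ)) = 1 − 0.543 = 0.457
~ψ = 1 − 0.101 = 0.899
χ ∨ ψ = max(0.222, 0.101) = 0.222
~ψ ∨ (χ ∨ ψ) = max(0.899, 0.222) = 0.899
~(~ψ ∨ (χ ∨ ψ)) = 1 − 0.899 = 0.101
~(~(φ ⊕ χ) ⊕ (ψ ⊕ χ)) ⊕ ~(~ψ ∨ (χ ∨ ψ)) = min(1, 0.457 + 0.101) = min(1, 0.558) = 0.558

0.558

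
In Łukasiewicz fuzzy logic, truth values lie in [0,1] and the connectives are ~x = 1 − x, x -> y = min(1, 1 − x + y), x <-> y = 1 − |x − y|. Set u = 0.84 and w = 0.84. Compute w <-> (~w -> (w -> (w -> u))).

0.84

~w = 1 − 0.84 = 0.16
w -> u = min(1, 1 − 0.84 + 0.84) = min(1, 1.00) = 1.00
w -> (w -> u) = min(1, 1 − 0.84 + 1.00) = min(1, 1.16) = 1.00
~w -> (w -> (w -> u)) = min(1, 1 − 0.16 + 1.00) = min(1, 1.84) = 1.00
w <-> (~w -> (w -> (w -> u))) = 1 − |0.84 − 1.00| = 1 − 0.16 = 0.84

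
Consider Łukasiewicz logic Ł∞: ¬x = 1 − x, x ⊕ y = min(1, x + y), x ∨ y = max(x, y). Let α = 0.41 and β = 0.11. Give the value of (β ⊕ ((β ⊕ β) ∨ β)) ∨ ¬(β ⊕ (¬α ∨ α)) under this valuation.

β ⊕ β = min(1, 0.11 + 0.11) = min(1, 0.22) = 0.22
(β ⊕ β) ∨ β = max(0.22, 0.11) = 0.22
β ⊕ ((β ⊕ β) ∨ β) = min(1, 0.11 + 0.22) = min(1, 0.33) = 0.33
¬α = 1 − 0.41 = 0.59
¬α ∨ α = max(0.59, 0.41) = 0.59
β ⊕ (¬α ∨ α) = min(1, 0.11 + 0.59) = min(1, 0.70) = 0.70
¬(β ⊕ (¬α ∨ α)) = 1 − 0.70 = 0.30
(β ⊕ ((β ⊕ β) ∨ β)) ∨ ¬(β ⊕ (¬α ∨ α)) = max(0.33, 0.30) = 0.33

0.33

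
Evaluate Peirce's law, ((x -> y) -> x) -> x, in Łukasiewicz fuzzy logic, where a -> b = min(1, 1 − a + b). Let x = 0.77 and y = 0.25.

x -> y = min(1, 1 − 0.77 + 0.25) = min(1, 0.48) = 0.48
(x -> y) -> x = min(1, 1 − 0.48 + 0.77) = min(1, 1.29) = 1.00
((x -> y) -> x) -> x = min(1, 1 − 1.00 + 0.77) = min(1, 0.77) = 0.77
(The value 0.77 < 1 shows this instance is not satisfied; not a Ł∞-tautology in general.)

0.77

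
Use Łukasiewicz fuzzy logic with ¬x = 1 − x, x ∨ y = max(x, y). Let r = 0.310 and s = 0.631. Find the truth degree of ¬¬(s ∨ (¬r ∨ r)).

¬r = 1 − 0.310 = 0.690
¬r ∨ r = max(0.690, 0.310) = 0.690
s ∨ (¬r ∨ r) = max(0.631, 0.690) = 0.690
¬(s ∨ (¬r ∨ r)) = 1 − 0.690 = 0.310
¬¬(s ∨ (¬r ∨ r)) = 1 − 0.310 = 0.690

0.690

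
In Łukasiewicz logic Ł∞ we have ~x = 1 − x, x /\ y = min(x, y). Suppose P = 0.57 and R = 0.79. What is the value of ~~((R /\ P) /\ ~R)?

0.21

R /\ P = min(0.79, 0.57) = 0.57
~R = 1 − 0.79 = 0.21
(R /\ P) /\ ~R = min(0.57, 0.21) = 0.21
~((R /\ P) /\ ~R) = 1 − 0.21 = 0.79
~~((R /\ P) /\ ~R) = 1 − 0.79 = 0.21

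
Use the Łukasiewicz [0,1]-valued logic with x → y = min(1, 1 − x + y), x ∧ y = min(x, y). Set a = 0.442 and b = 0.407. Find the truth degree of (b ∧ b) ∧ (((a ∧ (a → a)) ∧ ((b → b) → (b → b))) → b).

b ∧ b = min(0.407, 0.407) = 0.407
a → a = min(1, 1 − 0.442 + 0.442) = min(1, 1.000) = 1.000
a ∧ (a → a) = min(0.442, 1.000) = 0.442
b → b = min(1, 1 − 0.407 + 0.407) = min(1, 1.000) = 1.000
(b → b) → (b → b) = min(1, 1 − 1.000 + 1.000) = min(1, 1.000) = 1.000
(a ∧ (a → a)) ∧ ((b → b) → (b → b)) = min(0.442, 1.000) = 0.442
((a ∧ (a → a)) ∧ ((b → b) → (b → b))) → b = min(1, 1 − 0.442 + 0.407) = min(1, 0.965) = 0.965
(b ∧ b) ∧ (((a ∧ (a → a)) ∧ ((b → b) → (b → b))) → b) = min(0.407, 0.965) = 0.407

0.407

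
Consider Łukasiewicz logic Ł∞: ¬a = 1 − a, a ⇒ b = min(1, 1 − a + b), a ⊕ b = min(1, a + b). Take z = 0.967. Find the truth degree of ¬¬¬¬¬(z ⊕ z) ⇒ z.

1.000

z ⊕ z = min(1, 0.967 + 0.967) = min(1, 1.934) = 1.000
¬(z ⊕ z) = 1 − 1.000 = 0.000
¬¬(z ⊕ z) = 1 − 0.000 = 1.000
¬¬¬(z ⊕ z) = 1 − 1.000 = 0.000
¬¬¬¬(z ⊕ z) = 1 − 0.000 = 1.000
¬¬¬¬¬(z ⊕ z) = 1 − 1.000 = 0.000
¬¬¬¬¬(z ⊕ z) ⇒ z = min(1, 1 − 0.000 + 0.967) = min(1, 1.967) = 1.000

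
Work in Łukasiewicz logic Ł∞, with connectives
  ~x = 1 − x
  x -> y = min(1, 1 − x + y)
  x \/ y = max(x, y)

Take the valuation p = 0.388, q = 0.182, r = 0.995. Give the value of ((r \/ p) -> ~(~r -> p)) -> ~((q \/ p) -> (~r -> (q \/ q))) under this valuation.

0.995

r \/ p = max(0.995, 0.388) = 0.995
~r = 1 − 0.995 = 0.005
~r -> p = min(1, 1 − 0.005 + 0.388) = min(1, 1.383) = 1.000
~(~r -> p) = 1 − 1.000 = 0.000
(r \/ p) -> ~(~r -> p) = min(1, 1 − 0.995 + 0.000) = min(1, 0.005) = 0.005
q \/ p = max(0.182, 0.388) = 0.388
q \/ q = max(0.182, 0.182) = 0.182
~r -> (q \/ q) = min(1, 1 − 0.005 + 0.182) = min(1, 1.177) = 1.000
(q \/ p) -> (~r -> (q \/ q)) = min(1, 1 − 0.388 + 1.000) = min(1, 1.612) = 1.000
~((q \/ p) -> (~r -> (q \/ q))) = 1 − 1.000 = 0.000
((r \/ p) -> ~(~r -> p)) -> ~((q \/ p) -> (~r -> (q \/ q))) = min(1, 1 − 0.005 + 0.000) = min(1, 0.995) = 0.995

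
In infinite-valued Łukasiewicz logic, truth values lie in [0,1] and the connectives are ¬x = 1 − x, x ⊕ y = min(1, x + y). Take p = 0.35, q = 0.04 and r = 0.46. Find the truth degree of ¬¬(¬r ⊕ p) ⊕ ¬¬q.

¬r = 1 − 0.46 = 0.54
¬r ⊕ p = min(1, 0.54 + 0.35) = min(1, 0.89) = 0.89
¬(¬r ⊕ p) = 1 − 0.89 = 0.11
¬¬(¬r ⊕ p) = 1 − 0.11 = 0.89
¬q = 1 − 0.04 = 0.96
¬¬q = 1 − 0.96 = 0.04
¬¬(¬r ⊕ p) ⊕ ¬¬q = min(1, 0.89 + 0.04) = min(1, 0.93) = 0.93

0.93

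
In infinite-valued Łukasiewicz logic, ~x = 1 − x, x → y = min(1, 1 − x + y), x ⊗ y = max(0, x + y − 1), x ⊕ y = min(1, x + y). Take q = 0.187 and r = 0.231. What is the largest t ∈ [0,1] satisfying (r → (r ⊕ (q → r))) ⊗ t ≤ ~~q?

q → r = min(1, 1 − 0.187 + 0.231) = min(1, 1.044) = 1.000
r ⊕ (q → r) = min(1, 0.231 + 1.000) = min(1, 1.231) = 1.000
r → (r ⊕ (q → r)) = min(1, 1 − 0.231 + 1.000) = min(1, 1.769) = 1.000
So the left factor is r → (r ⊕ (q → r)) = 1.000.
~q = 1 − 0.187 = 0.813
~~q = 1 − 0.813 = 0.187
So the right-hand bound is ~~q = 0.187.
The residuum of the Łukasiewicz t-norm gives the supremum: min(1, 1 − 1.000 + 0.187).
1 − 1.000 + 0.187 = 0.187, so t = min(1, 0.187) = 0.187.
Check: 1.000 ⊗ 0.187 = max(0, 0.187) = 0.187 ≤ 0.187.

0.187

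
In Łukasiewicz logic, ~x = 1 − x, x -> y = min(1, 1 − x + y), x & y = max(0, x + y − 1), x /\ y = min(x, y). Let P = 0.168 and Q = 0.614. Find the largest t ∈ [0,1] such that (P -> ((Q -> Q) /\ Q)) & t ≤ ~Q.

Q -> Q = min(1, 1 − 0.614 + 0.614) = min(1, 1.000) = 1.000
(Q -> Q) /\ Q = min(1.000, 0.614) = 0.614
P -> ((Q -> Q) /\ Q) = min(1, 1 − 0.168 + 0.614) = min(1, 1.446) = 1.000
So the left factor is P -> ((Q -> Q) /\ Q) = 1.000.
~Q = 1 − 0.614 = 0.386
So the right-hand bound is ~Q = 0.386.
The residuum of the Łukasiewicz t-norm gives the supremum: min(1, 1 − 1.000 + 0.386).
1 − 1.000 + 0.386 = 0.386, so t = min(1, 0.386) = 0.386.
Check: 1.000 & 0.386 = max(0, 0.386) = 0.386 ≤ 0.386.

0.386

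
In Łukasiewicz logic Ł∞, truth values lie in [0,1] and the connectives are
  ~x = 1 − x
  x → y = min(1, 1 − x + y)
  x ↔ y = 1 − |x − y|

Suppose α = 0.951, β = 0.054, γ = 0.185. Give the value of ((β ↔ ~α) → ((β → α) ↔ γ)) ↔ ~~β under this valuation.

0.864

~α = 1 − 0.951 = 0.049
β ↔ ~α = 1 − |0.054 − 0.049| = 1 − 0.005 = 0.995
β → α = min(1, 1 − 0.054 + 0.951) = min(1, 1.897) = 1.000
(β → α) ↔ γ = 1 − |1.000 − 0.185| = 1 − 0.815 = 0.185
(β ↔ ~α) → ((β → α) ↔ γ) = min(1, 1 − 0.995 + 0.185) = min(1, 0.190) = 0.190
~β = 1 − 0.054 = 0.946
~~β = 1 − 0.946 = 0.054
((β ↔ ~α) → ((β → α) ↔ γ)) ↔ ~~β = 1 − |0.190 − 0.054| = 1 − 0.136 = 0.864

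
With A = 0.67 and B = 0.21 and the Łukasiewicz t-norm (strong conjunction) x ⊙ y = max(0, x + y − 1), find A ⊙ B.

0.00

A ⊙ B = max(0, 0.67 + 0.21 − 1) = max(0, -0.12) = 0.00
For comparison, the Gödel (minimum) t-norm min(x, y) would give 0.21.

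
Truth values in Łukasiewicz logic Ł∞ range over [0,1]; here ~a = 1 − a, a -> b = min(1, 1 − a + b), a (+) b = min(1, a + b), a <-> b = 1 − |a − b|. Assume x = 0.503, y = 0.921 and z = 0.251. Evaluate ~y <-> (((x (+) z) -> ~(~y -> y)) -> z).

0.079

~y = 1 − 0.921 = 0.079
x (+) z = min(1, 0.503 + 0.251) = min(1, 0.754) = 0.754
~y -> y = min(1, 1 − 0.079 + 0.921) = min(1, 1.842) = 1.000
~(~y -> y) = 1 − 1.000 = 0.000
(x (+) z) -> ~(~y -> y) = min(1, 1 − 0.754 + 0.000) = min(1, 0.246) = 0.246
((x (+) z) -> ~(~y -> y)) -> z = min(1, 1 − 0.246 + 0.251) = min(1, 1.005) = 1.000
~y <-> (((x (+) z) -> ~(~y -> y)) -> z) = 1 − |0.079 − 1.000| = 1 − 0.921 = 0.079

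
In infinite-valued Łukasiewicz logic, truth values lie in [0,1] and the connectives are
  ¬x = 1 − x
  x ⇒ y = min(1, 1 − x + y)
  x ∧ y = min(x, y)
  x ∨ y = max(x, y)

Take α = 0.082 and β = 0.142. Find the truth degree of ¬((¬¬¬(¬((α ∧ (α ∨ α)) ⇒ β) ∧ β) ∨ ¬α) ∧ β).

0.858

α ∨ α = max(0.082, 0.082) = 0.082
α ∧ (α ∨ α) = min(0.082, 0.082) = 0.082
(α ∧ (α ∨ α)) ⇒ β = min(1, 1 − 0.082 + 0.142) = min(1, 1.060) = 1.000
¬((α ∧ (α ∨ α)) ⇒ β) = 1 − 1.000 = 0.000
¬((α ∧ (α ∨ α)) ⇒ β) ∧ β = min(0.000, 0.142) = 0.000
¬(¬((α ∧ (α ∨ α)) ⇒ β) ∧ β) = 1 − 0.000 = 1.000
¬¬(¬((α ∧ (α ∨ α)) ⇒ β) ∧ β) = 1 − 1.000 = 0.000
¬¬¬(¬((α ∧ (α ∨ α)) ⇒ β) ∧ β) = 1 − 0.000 = 1.000
¬α = 1 − 0.082 = 0.918
¬¬¬(¬((α ∧ (α ∨ α)) ⇒ β) ∧ β) ∨ ¬α = max(1.000, 0.918) = 1.000
(¬¬¬(¬((α ∧ (α ∨ α)) ⇒ β) ∧ β) ∨ ¬α) ∧ β = min(1.000, 0.142) = 0.142
¬((¬¬¬(¬((α ∧ (α ∨ α)) ⇒ β) ∧ β) ∨ ¬α) ∧ β) = 1 − 0.142 = 0.858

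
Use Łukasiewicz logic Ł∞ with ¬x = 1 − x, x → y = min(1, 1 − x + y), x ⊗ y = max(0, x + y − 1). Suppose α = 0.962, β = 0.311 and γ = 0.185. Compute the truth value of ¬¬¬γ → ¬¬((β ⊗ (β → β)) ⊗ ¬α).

0.185

¬γ = 1 − 0.185 = 0.815
¬¬γ = 1 − 0.815 = 0.185
¬¬¬γ = 1 − 0.185 = 0.815
β → β = min(1, 1 − 0.311 + 0.311) = min(1, 1.000) = 1.000
β ⊗ (β → β) = max(0, 0.311 + 1.000 − 1) = max(0, 0.311) = 0.311
¬α = 1 − 0.962 = 0.038
(β ⊗ (β → β)) ⊗ ¬α = max(0, 0.311 + 0.038 − 1) = max(0, -0.651) = 0.000
¬((β ⊗ (β → β)) ⊗ ¬α) = 1 − 0.000 = 1.000
¬¬((β ⊗ (β → β)) ⊗ ¬α) = 1 − 1.000 = 0.000
¬¬¬γ → ¬¬((β ⊗ (β → β)) ⊗ ¬α) = min(1, 1 − 0.815 + 0.000) = min(1, 0.185) = 0.185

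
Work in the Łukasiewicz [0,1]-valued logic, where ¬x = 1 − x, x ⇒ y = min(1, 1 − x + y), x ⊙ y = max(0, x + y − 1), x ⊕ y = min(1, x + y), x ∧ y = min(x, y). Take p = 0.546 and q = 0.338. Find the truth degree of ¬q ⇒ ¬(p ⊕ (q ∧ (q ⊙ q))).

¬q = 1 − 0.338 = 0.662
q ⊙ q = max(0, 0.338 + 0.338 − 1) = max(0, -0.324) = 0.000
q ∧ (q ⊙ q) = min(0.338, 0.000) = 0.000
p ⊕ (q ∧ (q ⊙ q)) = min(1, 0.546 + 0.000) = min(1, 0.546) = 0.546
¬(p ⊕ (q ∧ (q ⊙ q))) = 1 − 0.546 = 0.454
¬q ⇒ ¬(p ⊕ (q ∧ (q ⊙ q))) = min(1, 1 − 0.662 + 0.454) = min(1, 0.792) = 0.792

0.792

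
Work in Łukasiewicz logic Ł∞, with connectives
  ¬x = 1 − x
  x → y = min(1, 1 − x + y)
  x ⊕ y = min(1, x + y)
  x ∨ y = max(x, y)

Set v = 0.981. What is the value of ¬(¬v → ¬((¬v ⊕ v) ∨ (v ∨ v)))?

¬v = 1 − 0.981 = 0.019
¬v ⊕ v = min(1, 0.019 + 0.981) = min(1, 1.000) = 1.000
v ∨ v = max(0.981, 0.981) = 0.981
(¬v ⊕ v) ∨ (v ∨ v) = max(1.000, 0.981) = 1.000
¬((¬v ⊕ v) ∨ (v ∨ v)) = 1 − 1.000 = 0.000
¬v → ¬((¬v ⊕ v) ∨ (v ∨ v)) = min(1, 1 − 0.019 + 0.000) = min(1, 0.981) = 0.981
¬(¬v → ¬((¬v ⊕ v) ∨ (v ∨ v))) = 1 − 0.981 = 0.019

0.019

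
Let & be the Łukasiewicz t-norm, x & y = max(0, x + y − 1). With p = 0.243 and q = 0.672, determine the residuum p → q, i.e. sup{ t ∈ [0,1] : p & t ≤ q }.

The residuum of the Łukasiewicz t-norm gives the supremum: min(1, 1 − 0.243 + 0.672).
1 − 0.243 + 0.672 = 1.429, so t = min(1, 1.429) = 1.000.
Check: 0.243 & 1.000 = max(0, 0.243) = 0.243 ≤ 0.672.

1.000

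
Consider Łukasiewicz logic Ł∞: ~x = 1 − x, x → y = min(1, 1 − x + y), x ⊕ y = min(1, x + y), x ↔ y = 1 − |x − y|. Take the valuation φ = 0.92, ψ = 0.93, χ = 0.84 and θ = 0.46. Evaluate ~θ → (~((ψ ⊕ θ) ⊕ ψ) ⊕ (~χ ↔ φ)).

~θ = 1 − 0.46 = 0.54
ψ ⊕ θ = min(1, 0.93 + 0.46) = min(1, 1.39) = 1.00
(ψ ⊕ θ) ⊕ ψ = min(1, 1.00 + 0.93) = min(1, 1.93) = 1.00
~((ψ ⊕ θ) ⊕ ψ) = 1 − 1.00 = 0.00
~χ = 1 − 0.84 = 0.16
~χ ↔ φ = 1 − |0.16 − 0.92| = 1 − 0.76 = 0.24
~((ψ ⊕ θ) ⊕ ψ) ⊕ (~χ ↔ φ) = min(1, 0.00 + 0.24) = min(1, 0.24) = 0.24
~θ → (~((ψ ⊕ θ) ⊕ ψ) ⊕ (~χ ↔ φ)) = min(1, 1 − 0.54 + 0.24) = min(1, 0.70) = 0.70

0.70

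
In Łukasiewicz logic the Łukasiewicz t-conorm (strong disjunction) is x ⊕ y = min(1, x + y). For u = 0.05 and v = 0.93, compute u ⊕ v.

u ⊕ v = min(1, 0.05 + 0.93) = min(1, 0.98) = 0.98
For comparison, the Gödel t-conorm max(x, y) would give 0.93.

0.98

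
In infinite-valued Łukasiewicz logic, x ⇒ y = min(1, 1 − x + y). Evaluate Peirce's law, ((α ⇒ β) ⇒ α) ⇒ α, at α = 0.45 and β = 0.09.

0.64

α ⇒ β = min(1, 1 − 0.45 + 0.09) = min(1, 0.64) = 0.64
(α ⇒ β) ⇒ α = min(1, 1 − 0.64 + 0.45) = min(1, 0.81) = 0.81
((α ⇒ β) ⇒ α) ⇒ α = min(1, 1 − 0.81 + 0.45) = min(1, 0.64) = 0.64
(The value 0.64 < 1 shows this instance is not satisfied; not a Ł∞-tautology in general.)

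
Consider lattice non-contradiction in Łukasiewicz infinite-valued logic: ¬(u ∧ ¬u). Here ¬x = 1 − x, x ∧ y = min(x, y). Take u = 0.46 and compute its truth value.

¬u = 1 − 0.46 = 0.54
u ∧ ¬u = min(0.46, 0.54) = 0.46
¬(u ∧ ¬u) = 1 − 0.46 = 0.54
(The value 0.54 < 1 shows this instance is not satisfied; not a Ł∞-tautology — its value is 1 − min(a, 1−a).)

0.54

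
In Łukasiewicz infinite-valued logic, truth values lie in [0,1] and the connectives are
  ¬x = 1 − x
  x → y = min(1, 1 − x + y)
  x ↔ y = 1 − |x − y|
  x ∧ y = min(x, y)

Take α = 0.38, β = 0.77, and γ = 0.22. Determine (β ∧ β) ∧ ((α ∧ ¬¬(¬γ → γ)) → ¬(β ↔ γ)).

0.77

β ∧ β = min(0.77, 0.77) = 0.77
¬γ = 1 − 0.22 = 0.78
¬γ → γ = min(1, 1 − 0.78 + 0.22) = min(1, 0.44) = 0.44
¬(¬γ → γ) = 1 − 0.44 = 0.56
¬¬(¬γ → γ) = 1 − 0.56 = 0.44
α ∧ ¬¬(¬γ → γ) = min(0.38, 0.44) = 0.38
β ↔ γ = 1 − |0.77 − 0.22| = 1 − 0.55 = 0.45
¬(β ↔ γ) = 1 − 0.45 = 0.55
(α ∧ ¬¬(¬γ → γ)) → ¬(β ↔ γ) = min(1, 1 − 0.38 + 0.55) = min(1, 1.17) = 1.00
(β ∧ β) ∧ ((α ∧ ¬¬(¬γ → γ)) → ¬(β ↔ γ)) = min(0.77, 1.00) = 0.77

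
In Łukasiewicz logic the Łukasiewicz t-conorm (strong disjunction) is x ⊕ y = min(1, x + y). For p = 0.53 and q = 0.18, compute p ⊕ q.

p ⊕ q = min(1, 0.53 + 0.18) = min(1, 0.71) = 0.71
For comparison, the Gödel t-conorm max(x, y) would give 0.53.

0.71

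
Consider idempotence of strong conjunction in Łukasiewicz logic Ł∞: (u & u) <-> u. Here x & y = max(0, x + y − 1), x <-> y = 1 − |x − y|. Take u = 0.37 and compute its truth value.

0.63

u & u = max(0, 0.37 + 0.37 − 1) = max(0, -0.26) = 0.00
(u & u) <-> u = 1 − |0.00 − 0.37| = 1 − 0.37 = 0.63
(The value 0.63 < 1 shows this instance is not satisfied; fails in Ł∞ since a ⊗ a = max(0, 2a−1) ≠ a in general.)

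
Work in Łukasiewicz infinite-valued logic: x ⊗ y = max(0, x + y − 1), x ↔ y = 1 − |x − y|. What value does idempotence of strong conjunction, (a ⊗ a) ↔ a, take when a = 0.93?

a ⊗ a = max(0, 0.93 + 0.93 − 1) = max(0, 0.86) = 0.86
(a ⊗ a) ↔ a = 1 − |0.86 − 0.93| = 1 − 0.07 = 0.93
(The value 0.93 < 1 shows this instance is not satisfied; fails in Ł∞ since a ⊗ a = max(0, 2a−1) ≠ a in general.)

0.93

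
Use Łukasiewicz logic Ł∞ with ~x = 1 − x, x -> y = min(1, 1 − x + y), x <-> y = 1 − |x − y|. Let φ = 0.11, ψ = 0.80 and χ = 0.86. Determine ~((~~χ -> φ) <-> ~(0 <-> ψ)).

~χ = 1 − 0.86 = 0.14
~~χ = 1 − 0.14 = 0.86
~~χ -> φ = min(1, 1 − 0.86 + 0.11) = min(1, 0.25) = 0.25
0 <-> ψ = 1 − |0.00 − 0.80| = 1 − 0.80 = 0.20
~(0 <-> ψ) = 1 − 0.20 = 0.80
(~~χ -> φ) <-> ~(0 <-> ψ) = 1 − |0.25 − 0.80| = 1 − 0.55 = 0.45
~((~~χ -> φ) <-> ~(0 <-> ψ)) = 1 − 0.45 = 0.55

0.55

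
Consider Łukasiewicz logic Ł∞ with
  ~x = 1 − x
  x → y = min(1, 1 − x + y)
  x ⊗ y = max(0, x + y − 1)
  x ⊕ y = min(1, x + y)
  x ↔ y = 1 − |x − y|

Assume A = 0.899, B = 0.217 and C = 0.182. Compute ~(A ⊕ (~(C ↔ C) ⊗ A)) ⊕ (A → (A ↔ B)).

C ↔ C = 1 − |0.182 − 0.182| = 1 − 0.000 = 1.000
~(C ↔ C) = 1 − 1.000 = 0.000
~(C ↔ C) ⊗ A = max(0, 0.000 + 0.899 − 1) = max(0, -0.101) = 0.000
A ⊕ (~(C ↔ C) ⊗ A) = min(1, 0.899 + 0.000) = min(1, 0.899) = 0.899
~(A ⊕ (~(C ↔ C) ⊗ A)) = 1 − 0.899 = 0.101
A ↔ B = 1 − |0.899 − 0.217| = 1 − 0.682 = 0.318
A → (A ↔ B) = min(1, 1 − 0.899 + 0.318) = min(1, 0.419) = 0.419
~(A ⊕ (~(C ↔ C) ⊗ A)) ⊕ (A → (A ↔ B)) = min(1, 0.101 + 0.419) = min(1, 0.520) = 0.520

0.520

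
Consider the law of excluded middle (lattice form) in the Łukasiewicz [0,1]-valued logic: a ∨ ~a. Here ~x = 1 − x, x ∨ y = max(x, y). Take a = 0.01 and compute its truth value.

0.99

~a = 1 − 0.01 = 0.99
a ∨ ~a = max(0.01, 0.99) = 0.99
(The value 0.99 < 1 shows this instance is not satisfied; not a Ł∞-tautology — its value is max(a, 1−a).)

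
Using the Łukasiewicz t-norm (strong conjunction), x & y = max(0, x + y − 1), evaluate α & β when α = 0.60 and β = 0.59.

0.19

α & β = max(0, 0.60 + 0.59 − 1) = max(0, 0.19) = 0.19
For comparison, the Gödel (minimum) t-norm min(x, y) would give 0.59.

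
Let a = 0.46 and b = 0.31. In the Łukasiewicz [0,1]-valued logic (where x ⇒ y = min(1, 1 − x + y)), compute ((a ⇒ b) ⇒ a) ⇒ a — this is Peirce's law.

a ⇒ b = min(1, 1 − 0.46 + 0.31) = min(1, 0.85) = 0.85
(a ⇒ b) ⇒ a = min(1, 1 − 0.85 + 0.46) = min(1, 0.61) = 0.61
((a ⇒ b) ⇒ a) ⇒ a = min(1, 1 − 0.61 + 0.46) = min(1, 0.85) = 0.85
(The value 0.85 < 1 shows this instance is not satisfied; not a Ł∞-tautology in general.)

0.85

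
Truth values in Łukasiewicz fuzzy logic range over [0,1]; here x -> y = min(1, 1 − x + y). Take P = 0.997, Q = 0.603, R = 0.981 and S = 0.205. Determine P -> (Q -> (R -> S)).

R -> S = min(1, 1 − 0.981 + 0.205) = min(1, 0.224) = 0.224
Q -> (R -> S) = min(1, 1 − 0.603 + 0.224) = min(1, 0.621) = 0.621
P -> (Q -> (R -> S)) = min(1, 1 − 0.997 + 0.621) = min(1, 0.624) = 0.624

0.624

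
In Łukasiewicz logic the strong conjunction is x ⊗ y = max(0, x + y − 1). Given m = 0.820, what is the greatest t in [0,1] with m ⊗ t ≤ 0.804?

The residuum of the Łukasiewicz t-norm gives the supremum: min(1, 1 − 0.820 + 0.804).
1 − 0.820 + 0.804 = 0.984, so t = min(1, 0.984) = 0.984.
Check: 0.820 ⊗ 0.984 = max(0, 0.804) = 0.804 ≤ 0.804.

0.984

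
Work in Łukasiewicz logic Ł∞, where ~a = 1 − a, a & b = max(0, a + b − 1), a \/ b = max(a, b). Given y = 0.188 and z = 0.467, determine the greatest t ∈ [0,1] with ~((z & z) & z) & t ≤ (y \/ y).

z & z = max(0, 0.467 + 0.467 − 1) = max(0, -0.066) = 0.000
(z & z) & z = max(0, 0.000 + 0.467 − 1) = max(0, -0.533) = 0.000
~((z & z) & z) = 1 − 0.000 = 1.000
So the left factor is ~((z & z) & z) = 1.000.
y \/ y = max(0.188, 0.188) = 0.188
So the right-hand bound is y \/ y = 0.188.
The residuum of the Łukasiewicz t-norm gives the supremum: min(1, 1 − 1.000 + 0.188).
1 − 1.000 + 0.188 = 0.188, so t = min(1, 0.188) = 0.188.
Check: 1.000 & 0.188 = max(0, 0.188) = 0.188 ≤ 0.188.

0.188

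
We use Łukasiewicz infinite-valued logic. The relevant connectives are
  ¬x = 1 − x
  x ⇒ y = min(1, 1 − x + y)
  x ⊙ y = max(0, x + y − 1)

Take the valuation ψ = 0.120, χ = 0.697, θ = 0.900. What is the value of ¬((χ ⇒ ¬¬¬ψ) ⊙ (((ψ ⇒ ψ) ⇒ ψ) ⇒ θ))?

0.000

¬ψ = 1 − 0.120 = 0.880
¬¬ψ = 1 − 0.880 = 0.120
¬¬¬ψ = 1 − 0.120 = 0.880
χ ⇒ ¬¬¬ψ = min(1, 1 − 0.697 + 0.880) = min(1, 1.183) = 1.000
ψ ⇒ ψ = min(1, 1 − 0.120 + 0.120) = min(1, 1.000) = 1.000
(ψ ⇒ ψ) ⇒ ψ = min(1, 1 − 1.000 + 0.120) = min(1, 0.120) = 0.120
((ψ ⇒ ψ) ⇒ ψ) ⇒ θ = min(1, 1 − 0.120 + 0.900) = min(1, 1.780) = 1.000
(χ ⇒ ¬¬¬ψ) ⊙ (((ψ ⇒ ψ) ⇒ ψ) ⇒ θ) = max(0, 1.000 + 1.000 − 1) = max(0, 1.000) = 1.000
¬((χ ⇒ ¬¬¬ψ) ⊙ (((ψ ⇒ ψ) ⇒ ψ) ⇒ θ)) = 1 − 1.000 = 0.000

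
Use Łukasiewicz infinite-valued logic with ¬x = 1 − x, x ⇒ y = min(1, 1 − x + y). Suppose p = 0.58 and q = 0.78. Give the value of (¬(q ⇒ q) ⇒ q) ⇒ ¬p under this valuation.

q ⇒ q = min(1, 1 − 0.78 + 0.78) = min(1, 1.00) = 1.00
¬(q ⇒ q) = 1 − 1.00 = 0.00
¬(q ⇒ q) ⇒ q = min(1, 1 − 0.00 + 0.78) = min(1, 1.78) = 1.00
¬p = 1 − 0.58 = 0.42
(¬(q ⇒ q) ⇒ q) ⇒ ¬p = min(1, 1 − 1.00 + 0.42) = min(1, 0.42) = 0.42

0.42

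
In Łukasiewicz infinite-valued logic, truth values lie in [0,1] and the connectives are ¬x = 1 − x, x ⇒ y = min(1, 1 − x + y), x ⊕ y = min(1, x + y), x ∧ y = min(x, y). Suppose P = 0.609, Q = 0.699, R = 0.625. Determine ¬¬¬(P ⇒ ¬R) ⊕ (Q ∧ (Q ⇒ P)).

0.933

¬R = 1 − 0.625 = 0.375
P ⇒ ¬R = min(1, 1 − 0.609 + 0.375) = min(1, 0.766) = 0.766
¬(P ⇒ ¬R) = 1 − 0.766 = 0.234
¬¬(P ⇒ ¬R) = 1 − 0.234 = 0.766
¬¬¬(P ⇒ ¬R) = 1 − 0.766 = 0.234
Q ⇒ P = min(1, 1 − 0.699 + 0.609) = min(1, 0.910) = 0.910
Q ∧ (Q ⇒ P) = min(0.699, 0.910) = 0.699
¬¬¬(P ⇒ ¬R) ⊕ (Q ∧ (Q ⇒ P)) = min(1, 0.234 + 0.699) = min(1, 0.933) = 0.933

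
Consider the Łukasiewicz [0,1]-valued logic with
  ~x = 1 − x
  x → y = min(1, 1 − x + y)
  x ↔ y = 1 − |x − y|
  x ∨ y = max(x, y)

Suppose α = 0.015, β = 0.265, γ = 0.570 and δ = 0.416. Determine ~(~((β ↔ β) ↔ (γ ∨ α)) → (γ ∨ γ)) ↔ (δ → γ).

0.000

β ↔ β = 1 − |0.265 − 0.265| = 1 − 0.000 = 1.000
γ ∨ α = max(0.570, 0.015) = 0.570
(β ↔ β) ↔ (γ ∨ α) = 1 − |1.000 − 0.570| = 1 − 0.430 = 0.570
~((β ↔ β) ↔ (γ ∨ α)) = 1 − 0.570 = 0.430
γ ∨ γ = max(0.570, 0.570) = 0.570
~((β ↔ β) ↔ (γ ∨ α)) → (γ ∨ γ) = min(1, 1 − 0.430 + 0.570) = min(1, 1.140) = 1.000
~(~((β ↔ β) ↔ (γ ∨ α)) → (γ ∨ γ)) = 1 − 1.000 = 0.000
δ → γ = min(1, 1 − 0.416 + 0.570) = min(1, 1.154) = 1.000
~(~((β ↔ β) ↔ (γ ∨ α)) → (γ ∨ γ)) ↔ (δ → γ) = 1 − |0.000 − 1.000| = 1 − 1.000 = 0.000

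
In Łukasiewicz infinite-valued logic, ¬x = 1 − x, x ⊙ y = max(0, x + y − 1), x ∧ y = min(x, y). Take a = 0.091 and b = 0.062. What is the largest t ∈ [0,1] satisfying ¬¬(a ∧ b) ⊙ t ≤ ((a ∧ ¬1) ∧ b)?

0.938

a ∧ b = min(0.091, 0.062) = 0.062
¬(a ∧ b) = 1 − 0.062 = 0.938
¬¬(a ∧ b) = 1 − 0.938 = 0.062
So the left factor is ¬¬(a ∧ b) = 0.062.
¬1 = 1 − 1.000 = 0.000
a ∧ ¬1 = min(0.091, 0.000) = 0.000
(a ∧ ¬1) ∧ b = min(0.000, 0.062) = 0.000
So the right-hand bound is (a ∧ ¬1) ∧ b = 0.000.
The residuum of the Łukasiewicz t-norm gives the supremum: min(1, 1 − 0.062 + 0.000).
1 − 0.062 + 0.000 = 0.938, so t = min(1, 0.938) = 0.938.
Check: 0.062 ⊙ 0.938 = max(0, 0.000) = 0.000 ≤ 0.000.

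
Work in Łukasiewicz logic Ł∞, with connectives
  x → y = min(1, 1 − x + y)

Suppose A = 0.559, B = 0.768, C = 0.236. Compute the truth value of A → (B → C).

0.909

B → C = min(1, 1 − 0.768 + 0.236) = min(1, 0.468) = 0.468
A → (B → C) = min(1, 1 − 0.559 + 0.468) = min(1, 0.909) = 0.909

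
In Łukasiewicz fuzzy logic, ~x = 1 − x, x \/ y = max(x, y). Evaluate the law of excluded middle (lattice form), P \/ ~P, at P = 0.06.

~P = 1 − 0.06 = 0.94
P \/ ~P = max(0.06, 0.94) = 0.94
(The value 0.94 < 1 shows this instance is not satisfied; not a Ł∞-tautology — its value is max(a, 1−a).)

0.94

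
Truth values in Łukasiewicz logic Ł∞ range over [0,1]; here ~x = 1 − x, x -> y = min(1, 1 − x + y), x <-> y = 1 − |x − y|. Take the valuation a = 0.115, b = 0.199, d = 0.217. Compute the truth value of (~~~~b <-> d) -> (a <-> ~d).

0.350

~b = 1 − 0.199 = 0.801
~~b = 1 − 0.801 = 0.199
~~~b = 1 − 0.199 = 0.801
~~~~b = 1 − 0.801 = 0.199
~~~~b <-> d = 1 − |0.199 − 0.217| = 1 − 0.018 = 0.982
~d = 1 − 0.217 = 0.783
a <-> ~d = 1 − |0.115 − 0.783| = 1 − 0.668 = 0.332
(~~~~b <-> d) -> (a <-> ~d) = min(1, 1 − 0.982 + 0.332) = min(1, 0.350) = 0.350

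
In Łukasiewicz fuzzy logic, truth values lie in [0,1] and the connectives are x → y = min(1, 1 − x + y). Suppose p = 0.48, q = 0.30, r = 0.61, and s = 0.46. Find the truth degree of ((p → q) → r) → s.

0.67

p → q = min(1, 1 − 0.48 + 0.30) = min(1, 0.82) = 0.82
(p → q) → r = min(1, 1 − 0.82 + 0.61) = min(1, 0.79) = 0.79
((p → q) → r) → s = min(1, 1 − 0.79 + 0.46) = min(1, 0.67) = 0.67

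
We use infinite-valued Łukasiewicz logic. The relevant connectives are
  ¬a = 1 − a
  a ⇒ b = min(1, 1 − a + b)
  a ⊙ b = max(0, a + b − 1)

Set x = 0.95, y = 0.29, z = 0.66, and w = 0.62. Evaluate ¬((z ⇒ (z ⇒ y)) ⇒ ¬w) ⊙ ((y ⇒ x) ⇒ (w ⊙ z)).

z ⇒ y = min(1, 1 − 0.66 + 0.29) = min(1, 0.63) = 0.63
z ⇒ (z ⇒ y) = min(1, 1 − 0.66 + 0.63) = min(1, 0.97) = 0.97
¬w = 1 − 0.62 = 0.38
(z ⇒ (z ⇒ y)) ⇒ ¬w = min(1, 1 − 0.97 + 0.38) = min(1, 0.41) = 0.41
¬((z ⇒ (z ⇒ y)) ⇒ ¬w) = 1 − 0.41 = 0.59
y ⇒ x = min(1, 1 − 0.29 + 0.95) = min(1, 1.66) = 1.00
w ⊙ z = max(0, 0.62 + 0.66 − 1) = max(0, 0.28) = 0.28
(y ⇒ x) ⇒ (w ⊙ z) = min(1, 1 − 1.00 + 0.28) = min(1, 0.28) = 0.28
¬((z ⇒ (z ⇒ y)) ⇒ ¬w) ⊙ ((y ⇒ x) ⇒ (w ⊙ z)) = max(0, 0.59 + 0.28 − 1) = max(0, -0.13) = 0.00

0.00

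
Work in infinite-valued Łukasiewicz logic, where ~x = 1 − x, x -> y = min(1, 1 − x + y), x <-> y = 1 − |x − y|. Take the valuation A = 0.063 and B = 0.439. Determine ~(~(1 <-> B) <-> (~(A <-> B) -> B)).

0.439

1 <-> B = 1 − |1.000 − 0.439| = 1 − 0.561 = 0.439
~(1 <-> B) = 1 − 0.439 = 0.561
A <-> B = 1 − |0.063 − 0.439| = 1 − 0.376 = 0.624
~(A <-> B) = 1 − 0.624 = 0.376
~(A <-> B) -> B = min(1, 1 − 0.376 + 0.439) = min(1, 1.063) = 1.000
~(1 <-> B) <-> (~(A <-> B) -> B) = 1 − |0.561 − 1.000| = 1 − 0.439 = 0.561
~(~(1 <-> B) <-> (~(A <-> B) -> B)) = 1 − 0.561 = 0.439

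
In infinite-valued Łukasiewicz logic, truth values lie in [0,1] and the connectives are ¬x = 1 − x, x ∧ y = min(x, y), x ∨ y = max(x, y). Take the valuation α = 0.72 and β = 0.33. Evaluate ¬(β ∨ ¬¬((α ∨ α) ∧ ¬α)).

α ∨ α = max(0.72, 0.72) = 0.72
¬α = 1 − 0.72 = 0.28
(α ∨ α) ∧ ¬α = min(0.72, 0.28) = 0.28
¬((α ∨ α) ∧ ¬α) = 1 − 0.28 = 0.72
¬¬((α ∨ α) ∧ ¬α) = 1 − 0.72 = 0.28
β ∨ ¬¬((α ∨ α) ∧ ¬α) = max(0.33, 0.28) = 0.33
¬(β ∨ ¬¬((α ∨ α) ∧ ¬α)) = 1 − 0.33 = 0.67

0.67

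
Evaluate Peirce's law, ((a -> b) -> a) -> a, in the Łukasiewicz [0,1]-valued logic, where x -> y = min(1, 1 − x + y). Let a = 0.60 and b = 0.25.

0.65

a -> b = min(1, 1 − 0.60 + 0.25) = min(1, 0.65) = 0.65
(a -> b) -> a = min(1, 1 − 0.65 + 0.60) = min(1, 0.95) = 0.95
((a -> b) -> a) -> a = min(1, 1 − 0.95 + 0.60) = min(1, 0.65) = 0.65
(The value 0.65 < 1 shows this instance is not satisfied; not a Ł∞-tautology in general.)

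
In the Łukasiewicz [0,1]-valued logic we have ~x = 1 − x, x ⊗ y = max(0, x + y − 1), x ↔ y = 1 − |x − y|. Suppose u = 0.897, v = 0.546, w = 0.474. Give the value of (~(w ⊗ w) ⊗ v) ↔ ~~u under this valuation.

0.649

w ⊗ w = max(0, 0.474 + 0.474 − 1) = max(0, -0.052) = 0.000
~(w ⊗ w) = 1 − 0.000 = 1.000
~(w ⊗ w) ⊗ v = max(0, 1.000 + 0.546 − 1) = max(0, 0.546) = 0.546
~u = 1 − 0.897 = 0.103
~~u = 1 − 0.103 = 0.897
(~(w ⊗ w) ⊗ v) ↔ ~~u = 1 − |0.546 − 0.897| = 1 − 0.351 = 0.649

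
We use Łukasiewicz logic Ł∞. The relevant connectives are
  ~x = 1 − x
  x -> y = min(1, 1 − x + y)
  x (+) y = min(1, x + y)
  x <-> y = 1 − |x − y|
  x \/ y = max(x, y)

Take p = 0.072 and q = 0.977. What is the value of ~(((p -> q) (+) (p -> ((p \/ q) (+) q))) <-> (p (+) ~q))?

p -> q = min(1, 1 − 0.072 + 0.977) = min(1, 1.905) = 1.000
p \/ q = max(0.072, 0.977) = 0.977
(p \/ q) (+) q = min(1, 0.977 + 0.977) = min(1, 1.954) = 1.000
p -> ((p \/ q) (+) q) = min(1, 1 − 0.072 + 1.000) = min(1, 1.928) = 1.000
(p -> q) (+) (p -> ((p \/ q) (+) q)) = min(1, 1.000 + 1.000) = min(1, 2.000) = 1.000
~q = 1 − 0.977 = 0.023
p (+) ~q = min(1, 0.072 + 0.023) = min(1, 0.095) = 0.095
((p -> q) (+) (p -> ((p \/ q) (+) q))) <-> (p (+) ~q) = 1 − |1.000 − 0.095| = 1 − 0.905 = 0.095
~(((p -> q) (+) (p -> ((p \/ q) (+) q))) <-> (p (+) ~q)) = 1 − 0.095 = 0.905

0.905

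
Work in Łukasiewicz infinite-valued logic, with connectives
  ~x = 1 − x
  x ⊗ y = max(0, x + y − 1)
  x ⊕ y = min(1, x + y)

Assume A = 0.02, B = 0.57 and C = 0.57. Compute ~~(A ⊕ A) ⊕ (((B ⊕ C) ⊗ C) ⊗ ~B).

0.04

A ⊕ A = min(1, 0.02 + 0.02) = min(1, 0.04) = 0.04
~(A ⊕ A) = 1 − 0.04 = 0.96
~~(A ⊕ A) = 1 − 0.96 = 0.04
B ⊕ C = min(1, 0.57 + 0.57) = min(1, 1.14) = 1.00
(B ⊕ C) ⊗ C = max(0, 1.00 + 0.57 − 1) = max(0, 0.57) = 0.57
~B = 1 − 0.57 = 0.43
((B ⊕ C) ⊗ C) ⊗ ~B = max(0, 0.57 + 0.43 − 1) = max(0, 0.00) = 0.00
~~(A ⊕ A) ⊕ (((B ⊕ C) ⊗ C) ⊗ ~B) = min(1, 0.04 + 0.00) = min(1, 0.04) = 0.04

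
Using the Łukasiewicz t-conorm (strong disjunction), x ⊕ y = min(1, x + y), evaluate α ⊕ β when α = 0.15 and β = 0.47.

0.62

α ⊕ β = min(1, 0.15 + 0.47) = min(1, 0.62) = 0.62
For comparison, the Gödel t-conorm max(x, y) would give 0.47.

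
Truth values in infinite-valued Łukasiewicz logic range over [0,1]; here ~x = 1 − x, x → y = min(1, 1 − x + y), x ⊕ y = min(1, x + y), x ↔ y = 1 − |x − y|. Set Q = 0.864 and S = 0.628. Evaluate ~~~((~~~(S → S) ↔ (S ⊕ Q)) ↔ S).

S → S = min(1, 1 − 0.628 + 0.628) = min(1, 1.000) = 1.000
~(S → S) = 1 − 1.000 = 0.000
~~(S → S) = 1 − 0.000 = 1.000
~~~(S → S) = 1 − 1.000 = 0.000
S ⊕ Q = min(1, 0.628 + 0.864) = min(1, 1.492) = 1.000
~~~(S → S) ↔ (S ⊕ Q) = 1 − |0.000 − 1.000| = 1 − 1.000 = 0.000
(~~~(S → S) ↔ (S ⊕ Q)) ↔ S = 1 − |0.000 − 0.628| = 1 − 0.628 = 0.372
~((~~~(S → S) ↔ (S ⊕ Q)) ↔ S) = 1 − 0.372 = 0.628
~~((~~~(S → S) ↔ (S ⊕ Q)) ↔ S) = 1 − 0.628 = 0.372
~~~((~~~(S → S) ↔ (S ⊕ Q)) ↔ S) = 1 − 0.372 = 0.628

0.628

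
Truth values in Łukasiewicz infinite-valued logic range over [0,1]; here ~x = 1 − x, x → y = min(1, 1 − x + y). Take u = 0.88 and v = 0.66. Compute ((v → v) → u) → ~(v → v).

v → v = min(1, 1 − 0.66 + 0.66) = min(1, 1.00) = 1.00
(v → v) → u = min(1, 1 − 1.00 + 0.88) = min(1, 0.88) = 0.88
~(v → v) = 1 − 1.00 = 0.00
((v → v) → u) → ~(v → v) = min(1, 1 − 0.88 + 0.00) = min(1, 0.12) = 0.12

0.12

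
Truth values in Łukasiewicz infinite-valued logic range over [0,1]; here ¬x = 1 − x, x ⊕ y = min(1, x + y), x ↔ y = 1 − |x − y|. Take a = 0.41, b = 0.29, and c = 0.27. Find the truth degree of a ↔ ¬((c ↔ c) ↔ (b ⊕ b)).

c ↔ c = 1 − |0.27 − 0.27| = 1 − 0.00 = 1.00
b ⊕ b = min(1, 0.29 + 0.29) = min(1, 0.58) = 0.58
(c ↔ c) ↔ (b ⊕ b) = 1 − |1.00 − 0.58| = 1 − 0.42 = 0.58
¬((c ↔ c) ↔ (b ⊕ b)) = 1 − 0.58 = 0.42
a ↔ ¬((c ↔ c) ↔ (b ⊕ b)) = 1 − |0.41 − 0.42| = 1 − 0.01 = 0.99

0.99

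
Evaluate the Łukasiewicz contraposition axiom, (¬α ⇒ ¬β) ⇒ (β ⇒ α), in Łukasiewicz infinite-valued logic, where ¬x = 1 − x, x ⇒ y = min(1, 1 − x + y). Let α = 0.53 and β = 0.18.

¬α = 1 − 0.53 = 0.47
¬β = 1 − 0.18 = 0.82
¬α ⇒ ¬β = min(1, 1 − 0.47 + 0.82) = min(1, 1.35) = 1.00
β ⇒ α = min(1, 1 − 0.18 + 0.53) = min(1, 1.35) = 1.00
(¬α ⇒ ¬β) ⇒ (β ⇒ α) = min(1, 1 − 1.00 + 1.00) = min(1, 1.00) = 1.00
(As expected: an axiom of Ł∞, always 1.)

1.00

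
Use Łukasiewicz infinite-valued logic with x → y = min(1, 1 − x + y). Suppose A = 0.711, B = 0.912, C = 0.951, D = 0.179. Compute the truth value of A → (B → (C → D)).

0.605

C → D = min(1, 1 − 0.951 + 0.179) = min(1, 0.228) = 0.228
B → (C → D) = min(1, 1 − 0.912 + 0.228) = min(1, 0.316) = 0.316
A → (B → (C → D)) = min(1, 1 − 0.711 + 0.316) = min(1, 0.605) = 0.605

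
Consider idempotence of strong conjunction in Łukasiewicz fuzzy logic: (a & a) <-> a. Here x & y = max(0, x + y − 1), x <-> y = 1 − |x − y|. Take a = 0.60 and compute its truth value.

a & a = max(0, 0.60 + 0.60 − 1) = max(0, 0.20) = 0.20
(a & a) <-> a = 1 − |0.20 − 0.60| = 1 − 0.40 = 0.60
(The value 0.60 < 1 shows this instance is not satisfied; fails in Ł∞ since a ⊗ a = max(0, 2a−1) ≠ a in general.)

0.60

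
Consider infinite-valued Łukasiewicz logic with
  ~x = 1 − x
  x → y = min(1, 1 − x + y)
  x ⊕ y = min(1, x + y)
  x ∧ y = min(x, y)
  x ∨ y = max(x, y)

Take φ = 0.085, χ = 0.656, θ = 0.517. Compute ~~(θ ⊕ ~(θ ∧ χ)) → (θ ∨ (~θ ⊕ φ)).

θ ∧ χ = min(0.517, 0.656) = 0.517
~(θ ∧ χ) = 1 − 0.517 = 0.483
θ ⊕ ~(θ ∧ χ) = min(1, 0.517 + 0.483) = min(1, 1.000) = 1.000
~(θ ⊕ ~(θ ∧ χ)) = 1 − 1.000 = 0.000
~~(θ ⊕ ~(θ ∧ χ)) = 1 − 0.000 = 1.000
~θ = 1 − 0.517 = 0.483
~θ ⊕ φ = min(1, 0.483 + 0.085) = min(1, 0.568) = 0.568
θ ∨ (~θ ⊕ φ) = max(0.517, 0.568) = 0.568
~~(θ ⊕ ~(θ ∧ χ)) → (θ ∨ (~θ ⊕ φ)) = min(1, 1 − 1.000 + 0.568) = min(1, 0.568) = 0.568

0.568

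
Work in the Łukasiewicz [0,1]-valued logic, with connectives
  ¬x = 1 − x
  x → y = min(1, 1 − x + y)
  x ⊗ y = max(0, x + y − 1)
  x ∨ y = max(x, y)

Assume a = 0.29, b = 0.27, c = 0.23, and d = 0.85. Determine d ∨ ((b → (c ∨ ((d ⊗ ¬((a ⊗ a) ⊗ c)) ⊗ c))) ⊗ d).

0.85

a ⊗ a = max(0, 0.29 + 0.29 − 1) = max(0, -0.42) = 0.00
(a ⊗ a) ⊗ c = max(0, 0.00 + 0.23 − 1) = max(0, -0.77) = 0.00
¬((a ⊗ a) ⊗ c) = 1 − 0.00 = 1.00
d ⊗ ¬((a ⊗ a) ⊗ c) = max(0, 0.85 + 1.00 − 1) = max(0, 0.85) = 0.85
(d ⊗ ¬((a ⊗ a) ⊗ c)) ⊗ c = max(0, 0.85 + 0.23 − 1) = max(0, 0.08) = 0.08
c ∨ ((d ⊗ ¬((a ⊗ a) ⊗ c)) ⊗ c) = max(0.23, 0.08) = 0.23
b → (c ∨ ((d ⊗ ¬((a ⊗ a) ⊗ c)) ⊗ c)) = min(1, 1 − 0.27 + 0.23) = min(1, 0.96) = 0.96
(b → (c ∨ ((d ⊗ ¬((a ⊗ a) ⊗ c)) ⊗ c))) ⊗ d = max(0, 0.96 + 0.85 − 1) = max(0, 0.81) = 0.81
d ∨ ((b → (c ∨ ((d ⊗ ¬((a ⊗ a) ⊗ c)) ⊗ c))) ⊗ d) = max(0.85, 0.81) = 0.85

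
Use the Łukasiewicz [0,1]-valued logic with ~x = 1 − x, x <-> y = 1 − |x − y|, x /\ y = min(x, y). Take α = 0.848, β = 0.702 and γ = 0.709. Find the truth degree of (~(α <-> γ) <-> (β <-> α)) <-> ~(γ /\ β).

0.987

α <-> γ = 1 − |0.848 − 0.709| = 1 − 0.139 = 0.861
~(α <-> γ) = 1 − 0.861 = 0.139
β <-> α = 1 − |0.702 − 0.848| = 1 − 0.146 = 0.854
~(α <-> γ) <-> (β <-> α) = 1 − |0.139 − 0.854| = 1 − 0.715 = 0.285
γ /\ β = min(0.709, 0.702) = 0.702
~(γ /\ β) = 1 − 0.702 = 0.298
(~(α <-> γ) <-> (β <-> α)) <-> ~(γ /\ β) = 1 − |0.285 − 0.298| = 1 − 0.013 = 0.987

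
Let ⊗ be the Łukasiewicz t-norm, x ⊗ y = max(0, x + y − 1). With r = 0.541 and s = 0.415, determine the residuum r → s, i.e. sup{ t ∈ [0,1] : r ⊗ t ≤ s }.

The residuum of the Łukasiewicz t-norm gives the supremum: min(1, 1 − 0.541 + 0.415).
1 − 0.541 + 0.415 = 0.874, so t = min(1, 0.874) = 0.874.
Check: 0.541 ⊗ 0.874 = max(0, 0.415) = 0.415 ≤ 0.415.

0.874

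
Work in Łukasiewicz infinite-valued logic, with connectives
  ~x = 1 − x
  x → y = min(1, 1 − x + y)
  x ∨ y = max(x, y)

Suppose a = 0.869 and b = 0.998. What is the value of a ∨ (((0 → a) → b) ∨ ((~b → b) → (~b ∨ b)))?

0 → a = min(1, 1 − 0.000 + 0.869) = min(1, 1.869) = 1.000
(0 → a) → b = min(1, 1 − 1.000 + 0.998) = min(1, 0.998) = 0.998
~b = 1 − 0.998 = 0.002
~b → b = min(1, 1 − 0.002 + 0.998) = min(1, 1.996) = 1.000
~b ∨ b = max(0.002, 0.998) = 0.998
(~b → b) → (~b ∨ b) = min(1, 1 − 1.000 + 0.998) = min(1, 0.998) = 0.998
((0 → a) → b) ∨ ((~b → b) → (~b ∨ b)) = max(0.998, 0.998) = 0.998
a ∨ (((0 → a) → b) ∨ ((~b → b) → (~b ∨ b))) = max(0.869, 0.998) = 0.998

0.998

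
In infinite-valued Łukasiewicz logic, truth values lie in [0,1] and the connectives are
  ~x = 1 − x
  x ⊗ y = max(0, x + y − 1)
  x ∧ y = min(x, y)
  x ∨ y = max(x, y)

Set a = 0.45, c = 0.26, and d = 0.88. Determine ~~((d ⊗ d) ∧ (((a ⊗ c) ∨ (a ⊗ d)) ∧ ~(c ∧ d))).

d ⊗ d = max(0, 0.88 + 0.88 − 1) = max(0, 0.76) = 0.76
a ⊗ c = max(0, 0.45 + 0.26 − 1) = max(0, -0.29) = 0.00
a ⊗ d = max(0, 0.45 + 0.88 − 1) = max(0, 0.33) = 0.33
(a ⊗ c) ∨ (a ⊗ d) = max(0.00, 0.33) = 0.33
c ∧ d = min(0.26, 0.88) = 0.26
~(c ∧ d) = 1 − 0.26 = 0.74
((a ⊗ c) ∨ (a ⊗ d)) ∧ ~(c ∧ d) = min(0.33, 0.74) = 0.33
(d ⊗ d) ∧ (((a ⊗ c) ∨ (a ⊗ d)) ∧ ~(c ∧ d)) = min(0.76, 0.33) = 0.33
~((d ⊗ d) ∧ (((a ⊗ c) ∨ (a ⊗ d)) ∧ ~(c ∧ d))) = 1 − 0.33 = 0.67
~~((d ⊗ d) ∧ (((a ⊗ c) ∨ (a ⊗ d)) ∧ ~(c ∧ d))) = 1 − 0.67 = 0.33

0.33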